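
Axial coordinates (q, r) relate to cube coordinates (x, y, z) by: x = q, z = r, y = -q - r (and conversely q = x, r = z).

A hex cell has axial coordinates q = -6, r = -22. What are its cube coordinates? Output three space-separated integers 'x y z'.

x = q = -6
z = r = -22
y = -x - z = -(-6) - (-22) = 28

Answer: -6 28 -22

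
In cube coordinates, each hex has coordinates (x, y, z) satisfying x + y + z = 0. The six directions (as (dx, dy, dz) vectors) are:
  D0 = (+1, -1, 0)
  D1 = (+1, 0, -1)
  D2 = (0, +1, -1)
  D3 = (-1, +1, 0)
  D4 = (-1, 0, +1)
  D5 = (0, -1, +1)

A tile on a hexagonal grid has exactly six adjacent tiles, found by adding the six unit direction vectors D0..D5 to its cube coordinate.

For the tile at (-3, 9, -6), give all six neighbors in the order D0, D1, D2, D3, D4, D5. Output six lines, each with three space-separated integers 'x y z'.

Center: (-3, 9, -6). Add each direction:
  D0: (-3, 9, -6) + (1, -1, 0) = (-2, 8, -6)
  D1: (-3, 9, -6) + (1, 0, -1) = (-2, 9, -7)
  D2: (-3, 9, -6) + (0, 1, -1) = (-3, 10, -7)
  D3: (-3, 9, -6) + (-1, 1, 0) = (-4, 10, -6)
  D4: (-3, 9, -6) + (-1, 0, 1) = (-4, 9, -5)
  D5: (-3, 9, -6) + (0, -1, 1) = (-3, 8, -5)

Answer: -2 8 -6
-2 9 -7
-3 10 -7
-4 10 -6
-4 9 -5
-3 8 -5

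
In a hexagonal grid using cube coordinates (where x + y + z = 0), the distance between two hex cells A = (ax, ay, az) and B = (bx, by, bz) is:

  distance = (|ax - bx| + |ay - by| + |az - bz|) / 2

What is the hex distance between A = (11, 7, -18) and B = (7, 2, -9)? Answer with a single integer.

|ax - bx| = |11 - 7| = 4
|ay - by| = |7 - 2| = 5
|az - bz| = |-18 - (-9)| = 9
distance = (4 + 5 + 9) / 2 = 18 / 2 = 9

Answer: 9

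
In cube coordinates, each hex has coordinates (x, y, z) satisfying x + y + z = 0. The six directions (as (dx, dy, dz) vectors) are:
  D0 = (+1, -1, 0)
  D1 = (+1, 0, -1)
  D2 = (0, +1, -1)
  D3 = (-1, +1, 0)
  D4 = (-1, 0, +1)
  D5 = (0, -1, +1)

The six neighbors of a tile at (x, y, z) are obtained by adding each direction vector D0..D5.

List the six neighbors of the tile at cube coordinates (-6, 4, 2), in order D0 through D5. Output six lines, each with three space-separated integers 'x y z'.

Center: (-6, 4, 2). Add each direction:
  D0: (-6, 4, 2) + (1, -1, 0) = (-5, 3, 2)
  D1: (-6, 4, 2) + (1, 0, -1) = (-5, 4, 1)
  D2: (-6, 4, 2) + (0, 1, -1) = (-6, 5, 1)
  D3: (-6, 4, 2) + (-1, 1, 0) = (-7, 5, 2)
  D4: (-6, 4, 2) + (-1, 0, 1) = (-7, 4, 3)
  D5: (-6, 4, 2) + (0, -1, 1) = (-6, 3, 3)

Answer: -5 3 2
-5 4 1
-6 5 1
-7 5 2
-7 4 3
-6 3 3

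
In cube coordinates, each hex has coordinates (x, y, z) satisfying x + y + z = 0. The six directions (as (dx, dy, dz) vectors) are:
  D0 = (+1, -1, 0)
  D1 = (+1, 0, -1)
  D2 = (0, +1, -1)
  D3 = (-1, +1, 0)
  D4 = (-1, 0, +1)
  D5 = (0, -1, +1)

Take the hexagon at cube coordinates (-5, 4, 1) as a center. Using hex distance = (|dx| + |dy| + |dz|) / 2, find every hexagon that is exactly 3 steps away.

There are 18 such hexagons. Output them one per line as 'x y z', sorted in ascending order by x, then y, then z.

Walk ring at distance 3 from (-5, 4, 1):
Start at center + D4*3 = (-8, 4, 4)
  hex 0: (-8, 4, 4)
  hex 1: (-7, 3, 4)
  hex 2: (-6, 2, 4)
  hex 3: (-5, 1, 4)
  hex 4: (-4, 1, 3)
  hex 5: (-3, 1, 2)
  hex 6: (-2, 1, 1)
  hex 7: (-2, 2, 0)
  hex 8: (-2, 3, -1)
  hex 9: (-2, 4, -2)
  hex 10: (-3, 5, -2)
  hex 11: (-4, 6, -2)
  hex 12: (-5, 7, -2)
  hex 13: (-6, 7, -1)
  hex 14: (-7, 7, 0)
  hex 15: (-8, 7, 1)
  hex 16: (-8, 6, 2)
  hex 17: (-8, 5, 3)
Sorted: 18 hexes.

Answer: -8 4 4
-8 5 3
-8 6 2
-8 7 1
-7 3 4
-7 7 0
-6 2 4
-6 7 -1
-5 1 4
-5 7 -2
-4 1 3
-4 6 -2
-3 1 2
-3 5 -2
-2 1 1
-2 2 0
-2 3 -1
-2 4 -2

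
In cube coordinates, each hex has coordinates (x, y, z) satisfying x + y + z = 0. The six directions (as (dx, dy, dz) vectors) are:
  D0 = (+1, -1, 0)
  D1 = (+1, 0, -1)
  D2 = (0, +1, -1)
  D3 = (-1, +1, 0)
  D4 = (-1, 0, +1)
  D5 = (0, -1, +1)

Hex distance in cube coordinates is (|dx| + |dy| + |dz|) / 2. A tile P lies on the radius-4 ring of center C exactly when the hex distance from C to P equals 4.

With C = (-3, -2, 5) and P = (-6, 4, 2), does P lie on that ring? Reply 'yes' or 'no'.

Answer: no

Derivation:
|px - cx| = |-6 - (-3)| = 3
|py - cy| = |4 - (-2)| = 6
|pz - cz| = |2 - 5| = 3
distance = (3+6+3)/2 = 12/2 = 6
radius = 4; distance != radius -> no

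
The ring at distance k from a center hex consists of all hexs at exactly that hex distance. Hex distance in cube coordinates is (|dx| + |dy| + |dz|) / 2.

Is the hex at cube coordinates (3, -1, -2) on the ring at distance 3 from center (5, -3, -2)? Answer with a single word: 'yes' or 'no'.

|px - cx| = |3 - 5| = 2
|py - cy| = |-1 - (-3)| = 2
|pz - cz| = |-2 - (-2)| = 0
distance = (2+2+0)/2 = 4/2 = 2
radius = 3; distance != radius -> no

Answer: no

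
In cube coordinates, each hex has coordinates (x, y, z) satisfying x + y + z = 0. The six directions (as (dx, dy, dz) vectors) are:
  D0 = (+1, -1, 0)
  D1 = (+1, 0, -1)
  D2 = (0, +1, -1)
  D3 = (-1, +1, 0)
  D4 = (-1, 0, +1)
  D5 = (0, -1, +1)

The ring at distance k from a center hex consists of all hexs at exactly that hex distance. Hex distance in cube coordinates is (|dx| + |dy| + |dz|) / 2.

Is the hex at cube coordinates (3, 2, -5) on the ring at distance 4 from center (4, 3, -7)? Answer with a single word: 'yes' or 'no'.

|px - cx| = |3 - 4| = 1
|py - cy| = |2 - 3| = 1
|pz - cz| = |-5 - (-7)| = 2
distance = (1+1+2)/2 = 4/2 = 2
radius = 4; distance != radius -> no

Answer: no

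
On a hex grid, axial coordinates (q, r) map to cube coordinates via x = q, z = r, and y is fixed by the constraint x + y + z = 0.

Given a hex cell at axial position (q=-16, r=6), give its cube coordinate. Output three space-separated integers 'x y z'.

x = q = -16
z = r = 6
y = -x - z = -(-16) - (6) = 10

Answer: -16 10 6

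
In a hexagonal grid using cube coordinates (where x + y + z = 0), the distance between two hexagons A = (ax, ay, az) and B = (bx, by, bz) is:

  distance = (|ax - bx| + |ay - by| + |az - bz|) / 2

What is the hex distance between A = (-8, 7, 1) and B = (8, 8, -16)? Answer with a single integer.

|ax - bx| = |-8 - 8| = 16
|ay - by| = |7 - 8| = 1
|az - bz| = |1 - (-16)| = 17
distance = (16 + 1 + 17) / 2 = 34 / 2 = 17

Answer: 17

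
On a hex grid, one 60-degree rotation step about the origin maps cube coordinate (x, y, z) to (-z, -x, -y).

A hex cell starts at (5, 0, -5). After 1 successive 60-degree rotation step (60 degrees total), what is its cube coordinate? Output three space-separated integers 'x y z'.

Start: (5, 0, -5)
Step 1: (5, 0, -5) -> (-(-5), -(5), -(0)) = (5, -5, 0)

Answer: 5 -5 0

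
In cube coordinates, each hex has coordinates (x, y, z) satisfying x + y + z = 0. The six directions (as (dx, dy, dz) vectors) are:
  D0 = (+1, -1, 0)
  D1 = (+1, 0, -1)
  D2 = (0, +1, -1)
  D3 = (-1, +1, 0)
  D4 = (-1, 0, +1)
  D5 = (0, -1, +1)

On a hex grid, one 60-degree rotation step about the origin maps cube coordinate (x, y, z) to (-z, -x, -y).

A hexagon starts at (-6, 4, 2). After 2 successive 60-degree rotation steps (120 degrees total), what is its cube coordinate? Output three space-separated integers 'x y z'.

Answer: 4 2 -6

Derivation:
Start: (-6, 4, 2)
Step 1: (-6, 4, 2) -> (-(2), -(-6), -(4)) = (-2, 6, -4)
Step 2: (-2, 6, -4) -> (-(-4), -(-2), -(6)) = (4, 2, -6)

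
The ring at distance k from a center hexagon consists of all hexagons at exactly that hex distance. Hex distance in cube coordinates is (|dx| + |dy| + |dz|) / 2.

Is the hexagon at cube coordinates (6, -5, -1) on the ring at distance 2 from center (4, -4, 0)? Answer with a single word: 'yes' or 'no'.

|px - cx| = |6 - 4| = 2
|py - cy| = |-5 - (-4)| = 1
|pz - cz| = |-1 - 0| = 1
distance = (2+1+1)/2 = 4/2 = 2
radius = 2; distance == radius -> yes

Answer: yes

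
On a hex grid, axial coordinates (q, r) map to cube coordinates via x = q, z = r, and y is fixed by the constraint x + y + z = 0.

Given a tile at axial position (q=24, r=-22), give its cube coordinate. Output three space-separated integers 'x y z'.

Answer: 24 -2 -22

Derivation:
x = q = 24
z = r = -22
y = -x - z = -(24) - (-22) = -2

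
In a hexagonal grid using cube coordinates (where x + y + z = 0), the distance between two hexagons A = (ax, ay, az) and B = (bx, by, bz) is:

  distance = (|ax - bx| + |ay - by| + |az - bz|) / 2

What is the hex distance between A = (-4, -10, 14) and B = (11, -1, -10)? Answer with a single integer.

|ax - bx| = |-4 - 11| = 15
|ay - by| = |-10 - (-1)| = 9
|az - bz| = |14 - (-10)| = 24
distance = (15 + 9 + 24) / 2 = 48 / 2 = 24

Answer: 24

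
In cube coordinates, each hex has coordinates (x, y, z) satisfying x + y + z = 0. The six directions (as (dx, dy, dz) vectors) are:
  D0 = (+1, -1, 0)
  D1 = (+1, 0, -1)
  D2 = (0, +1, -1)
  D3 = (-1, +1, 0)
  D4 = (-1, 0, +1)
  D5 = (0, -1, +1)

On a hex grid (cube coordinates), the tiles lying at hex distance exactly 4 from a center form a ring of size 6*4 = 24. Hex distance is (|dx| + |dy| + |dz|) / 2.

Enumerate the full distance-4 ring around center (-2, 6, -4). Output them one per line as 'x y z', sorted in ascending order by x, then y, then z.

Walk ring at distance 4 from (-2, 6, -4):
Start at center + D4*4 = (-6, 6, 0)
  hex 0: (-6, 6, 0)
  hex 1: (-5, 5, 0)
  hex 2: (-4, 4, 0)
  hex 3: (-3, 3, 0)
  hex 4: (-2, 2, 0)
  hex 5: (-1, 2, -1)
  hex 6: (0, 2, -2)
  hex 7: (1, 2, -3)
  hex 8: (2, 2, -4)
  hex 9: (2, 3, -5)
  hex 10: (2, 4, -6)
  hex 11: (2, 5, -7)
  hex 12: (2, 6, -8)
  hex 13: (1, 7, -8)
  hex 14: (0, 8, -8)
  hex 15: (-1, 9, -8)
  hex 16: (-2, 10, -8)
  hex 17: (-3, 10, -7)
  hex 18: (-4, 10, -6)
  hex 19: (-5, 10, -5)
  hex 20: (-6, 10, -4)
  hex 21: (-6, 9, -3)
  hex 22: (-6, 8, -2)
  hex 23: (-6, 7, -1)
Sorted: 24 hexes.

Answer: -6 6 0
-6 7 -1
-6 8 -2
-6 9 -3
-6 10 -4
-5 5 0
-5 10 -5
-4 4 0
-4 10 -6
-3 3 0
-3 10 -7
-2 2 0
-2 10 -8
-1 2 -1
-1 9 -8
0 2 -2
0 8 -8
1 2 -3
1 7 -8
2 2 -4
2 3 -5
2 4 -6
2 5 -7
2 6 -8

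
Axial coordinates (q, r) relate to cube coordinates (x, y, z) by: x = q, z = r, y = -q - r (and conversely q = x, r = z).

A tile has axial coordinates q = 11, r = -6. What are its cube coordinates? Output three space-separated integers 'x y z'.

Answer: 11 -5 -6

Derivation:
x = q = 11
z = r = -6
y = -x - z = -(11) - (-6) = -5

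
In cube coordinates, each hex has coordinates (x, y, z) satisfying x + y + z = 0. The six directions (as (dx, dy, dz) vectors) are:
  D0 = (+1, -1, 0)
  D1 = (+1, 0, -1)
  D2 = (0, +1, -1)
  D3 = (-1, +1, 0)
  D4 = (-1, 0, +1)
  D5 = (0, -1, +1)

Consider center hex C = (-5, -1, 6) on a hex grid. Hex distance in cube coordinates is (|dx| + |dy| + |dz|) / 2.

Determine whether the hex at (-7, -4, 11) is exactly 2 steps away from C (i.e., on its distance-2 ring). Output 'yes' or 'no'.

Answer: no

Derivation:
|px - cx| = |-7 - (-5)| = 2
|py - cy| = |-4 - (-1)| = 3
|pz - cz| = |11 - 6| = 5
distance = (2+3+5)/2 = 10/2 = 5
radius = 2; distance != radius -> no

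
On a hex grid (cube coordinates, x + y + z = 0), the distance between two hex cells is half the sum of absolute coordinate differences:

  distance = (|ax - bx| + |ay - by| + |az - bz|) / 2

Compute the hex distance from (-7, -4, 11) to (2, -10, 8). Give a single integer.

Answer: 9

Derivation:
|ax - bx| = |-7 - 2| = 9
|ay - by| = |-4 - (-10)| = 6
|az - bz| = |11 - 8| = 3
distance = (9 + 6 + 3) / 2 = 18 / 2 = 9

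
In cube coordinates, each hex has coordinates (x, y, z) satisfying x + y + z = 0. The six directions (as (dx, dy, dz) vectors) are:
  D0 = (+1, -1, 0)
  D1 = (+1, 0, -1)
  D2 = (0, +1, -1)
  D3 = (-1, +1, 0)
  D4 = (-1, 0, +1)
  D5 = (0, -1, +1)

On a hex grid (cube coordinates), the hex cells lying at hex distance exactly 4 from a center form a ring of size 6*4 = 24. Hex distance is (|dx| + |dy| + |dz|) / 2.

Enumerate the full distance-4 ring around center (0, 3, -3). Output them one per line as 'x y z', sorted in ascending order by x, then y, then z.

Walk ring at distance 4 from (0, 3, -3):
Start at center + D4*4 = (-4, 3, 1)
  hex 0: (-4, 3, 1)
  hex 1: (-3, 2, 1)
  hex 2: (-2, 1, 1)
  hex 3: (-1, 0, 1)
  hex 4: (0, -1, 1)
  hex 5: (1, -1, 0)
  hex 6: (2, -1, -1)
  hex 7: (3, -1, -2)
  hex 8: (4, -1, -3)
  hex 9: (4, 0, -4)
  hex 10: (4, 1, -5)
  hex 11: (4, 2, -6)
  hex 12: (4, 3, -7)
  hex 13: (3, 4, -7)
  hex 14: (2, 5, -7)
  hex 15: (1, 6, -7)
  hex 16: (0, 7, -7)
  hex 17: (-1, 7, -6)
  hex 18: (-2, 7, -5)
  hex 19: (-3, 7, -4)
  hex 20: (-4, 7, -3)
  hex 21: (-4, 6, -2)
  hex 22: (-4, 5, -1)
  hex 23: (-4, 4, 0)
Sorted: 24 hexes.

Answer: -4 3 1
-4 4 0
-4 5 -1
-4 6 -2
-4 7 -3
-3 2 1
-3 7 -4
-2 1 1
-2 7 -5
-1 0 1
-1 7 -6
0 -1 1
0 7 -7
1 -1 0
1 6 -7
2 -1 -1
2 5 -7
3 -1 -2
3 4 -7
4 -1 -3
4 0 -4
4 1 -5
4 2 -6
4 3 -7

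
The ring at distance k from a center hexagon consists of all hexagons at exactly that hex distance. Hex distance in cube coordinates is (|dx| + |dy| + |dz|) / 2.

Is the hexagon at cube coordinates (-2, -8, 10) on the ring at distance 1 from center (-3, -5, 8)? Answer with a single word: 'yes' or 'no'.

Answer: no

Derivation:
|px - cx| = |-2 - (-3)| = 1
|py - cy| = |-8 - (-5)| = 3
|pz - cz| = |10 - 8| = 2
distance = (1+3+2)/2 = 6/2 = 3
radius = 1; distance != radius -> no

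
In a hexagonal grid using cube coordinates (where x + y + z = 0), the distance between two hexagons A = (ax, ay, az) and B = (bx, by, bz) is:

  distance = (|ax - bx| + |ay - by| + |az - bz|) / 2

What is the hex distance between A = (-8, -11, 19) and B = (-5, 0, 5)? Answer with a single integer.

|ax - bx| = |-8 - (-5)| = 3
|ay - by| = |-11 - 0| = 11
|az - bz| = |19 - 5| = 14
distance = (3 + 11 + 14) / 2 = 28 / 2 = 14

Answer: 14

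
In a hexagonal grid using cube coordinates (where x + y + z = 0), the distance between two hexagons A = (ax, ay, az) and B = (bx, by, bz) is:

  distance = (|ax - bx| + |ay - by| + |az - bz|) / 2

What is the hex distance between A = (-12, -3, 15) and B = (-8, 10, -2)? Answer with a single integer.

Answer: 17

Derivation:
|ax - bx| = |-12 - (-8)| = 4
|ay - by| = |-3 - 10| = 13
|az - bz| = |15 - (-2)| = 17
distance = (4 + 13 + 17) / 2 = 34 / 2 = 17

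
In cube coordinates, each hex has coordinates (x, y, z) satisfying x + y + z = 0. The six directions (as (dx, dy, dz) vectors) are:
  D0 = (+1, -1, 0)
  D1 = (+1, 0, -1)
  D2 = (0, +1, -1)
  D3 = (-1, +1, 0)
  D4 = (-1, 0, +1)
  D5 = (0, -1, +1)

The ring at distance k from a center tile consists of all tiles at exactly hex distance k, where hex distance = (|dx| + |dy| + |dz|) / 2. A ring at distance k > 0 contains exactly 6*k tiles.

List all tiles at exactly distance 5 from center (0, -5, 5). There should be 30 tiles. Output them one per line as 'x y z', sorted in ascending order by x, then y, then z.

Walk ring at distance 5 from (0, -5, 5):
Start at center + D4*5 = (-5, -5, 10)
  hex 0: (-5, -5, 10)
  hex 1: (-4, -6, 10)
  hex 2: (-3, -7, 10)
  hex 3: (-2, -8, 10)
  hex 4: (-1, -9, 10)
  hex 5: (0, -10, 10)
  hex 6: (1, -10, 9)
  hex 7: (2, -10, 8)
  hex 8: (3, -10, 7)
  hex 9: (4, -10, 6)
  hex 10: (5, -10, 5)
  hex 11: (5, -9, 4)
  hex 12: (5, -8, 3)
  hex 13: (5, -7, 2)
  hex 14: (5, -6, 1)
  hex 15: (5, -5, 0)
  hex 16: (4, -4, 0)
  hex 17: (3, -3, 0)
  hex 18: (2, -2, 0)
  hex 19: (1, -1, 0)
  hex 20: (0, 0, 0)
  hex 21: (-1, 0, 1)
  hex 22: (-2, 0, 2)
  hex 23: (-3, 0, 3)
  hex 24: (-4, 0, 4)
  hex 25: (-5, 0, 5)
  hex 26: (-5, -1, 6)
  hex 27: (-5, -2, 7)
  hex 28: (-5, -3, 8)
  hex 29: (-5, -4, 9)
Sorted: 30 hexes.

Answer: -5 -5 10
-5 -4 9
-5 -3 8
-5 -2 7
-5 -1 6
-5 0 5
-4 -6 10
-4 0 4
-3 -7 10
-3 0 3
-2 -8 10
-2 0 2
-1 -9 10
-1 0 1
0 -10 10
0 0 0
1 -10 9
1 -1 0
2 -10 8
2 -2 0
3 -10 7
3 -3 0
4 -10 6
4 -4 0
5 -10 5
5 -9 4
5 -8 3
5 -7 2
5 -6 1
5 -5 0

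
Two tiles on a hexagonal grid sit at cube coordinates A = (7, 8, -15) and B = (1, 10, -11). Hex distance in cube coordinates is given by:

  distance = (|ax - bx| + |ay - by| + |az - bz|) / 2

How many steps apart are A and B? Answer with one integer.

|ax - bx| = |7 - 1| = 6
|ay - by| = |8 - 10| = 2
|az - bz| = |-15 - (-11)| = 4
distance = (6 + 2 + 4) / 2 = 12 / 2 = 6

Answer: 6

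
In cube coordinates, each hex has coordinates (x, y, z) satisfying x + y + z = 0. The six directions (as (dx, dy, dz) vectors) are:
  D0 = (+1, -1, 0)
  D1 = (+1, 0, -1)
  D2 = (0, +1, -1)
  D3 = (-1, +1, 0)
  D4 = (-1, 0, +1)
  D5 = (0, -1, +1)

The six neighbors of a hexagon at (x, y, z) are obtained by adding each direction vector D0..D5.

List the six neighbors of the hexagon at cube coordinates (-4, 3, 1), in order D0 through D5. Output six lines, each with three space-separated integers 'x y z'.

Answer: -3 2 1
-3 3 0
-4 4 0
-5 4 1
-5 3 2
-4 2 2

Derivation:
Center: (-4, 3, 1). Add each direction:
  D0: (-4, 3, 1) + (1, -1, 0) = (-3, 2, 1)
  D1: (-4, 3, 1) + (1, 0, -1) = (-3, 3, 0)
  D2: (-4, 3, 1) + (0, 1, -1) = (-4, 4, 0)
  D3: (-4, 3, 1) + (-1, 1, 0) = (-5, 4, 1)
  D4: (-4, 3, 1) + (-1, 0, 1) = (-5, 3, 2)
  D5: (-4, 3, 1) + (0, -1, 1) = (-4, 2, 2)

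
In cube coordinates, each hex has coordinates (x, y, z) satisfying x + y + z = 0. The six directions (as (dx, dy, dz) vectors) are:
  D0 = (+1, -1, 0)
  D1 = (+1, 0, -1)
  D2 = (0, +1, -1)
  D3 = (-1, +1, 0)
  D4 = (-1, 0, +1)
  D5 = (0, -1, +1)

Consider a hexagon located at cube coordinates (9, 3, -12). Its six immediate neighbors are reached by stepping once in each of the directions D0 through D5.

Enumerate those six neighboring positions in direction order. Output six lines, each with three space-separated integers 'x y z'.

Answer: 10 2 -12
10 3 -13
9 4 -13
8 4 -12
8 3 -11
9 2 -11

Derivation:
Center: (9, 3, -12). Add each direction:
  D0: (9, 3, -12) + (1, -1, 0) = (10, 2, -12)
  D1: (9, 3, -12) + (1, 0, -1) = (10, 3, -13)
  D2: (9, 3, -12) + (0, 1, -1) = (9, 4, -13)
  D3: (9, 3, -12) + (-1, 1, 0) = (8, 4, -12)
  D4: (9, 3, -12) + (-1, 0, 1) = (8, 3, -11)
  D5: (9, 3, -12) + (0, -1, 1) = (9, 2, -11)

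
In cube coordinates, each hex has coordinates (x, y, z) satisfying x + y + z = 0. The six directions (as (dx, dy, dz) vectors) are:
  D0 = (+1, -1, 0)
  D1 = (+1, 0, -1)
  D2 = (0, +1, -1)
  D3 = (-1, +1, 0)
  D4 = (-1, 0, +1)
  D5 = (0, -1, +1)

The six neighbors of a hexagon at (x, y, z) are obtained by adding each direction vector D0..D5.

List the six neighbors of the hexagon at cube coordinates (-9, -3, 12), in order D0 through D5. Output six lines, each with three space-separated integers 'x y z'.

Answer: -8 -4 12
-8 -3 11
-9 -2 11
-10 -2 12
-10 -3 13
-9 -4 13

Derivation:
Center: (-9, -3, 12). Add each direction:
  D0: (-9, -3, 12) + (1, -1, 0) = (-8, -4, 12)
  D1: (-9, -3, 12) + (1, 0, -1) = (-8, -3, 11)
  D2: (-9, -3, 12) + (0, 1, -1) = (-9, -2, 11)
  D3: (-9, -3, 12) + (-1, 1, 0) = (-10, -2, 12)
  D4: (-9, -3, 12) + (-1, 0, 1) = (-10, -3, 13)
  D5: (-9, -3, 12) + (0, -1, 1) = (-9, -4, 13)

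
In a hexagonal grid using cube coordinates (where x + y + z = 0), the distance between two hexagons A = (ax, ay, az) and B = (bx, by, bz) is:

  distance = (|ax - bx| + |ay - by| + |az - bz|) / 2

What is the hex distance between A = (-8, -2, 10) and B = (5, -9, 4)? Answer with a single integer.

|ax - bx| = |-8 - 5| = 13
|ay - by| = |-2 - (-9)| = 7
|az - bz| = |10 - 4| = 6
distance = (13 + 7 + 6) / 2 = 26 / 2 = 13

Answer: 13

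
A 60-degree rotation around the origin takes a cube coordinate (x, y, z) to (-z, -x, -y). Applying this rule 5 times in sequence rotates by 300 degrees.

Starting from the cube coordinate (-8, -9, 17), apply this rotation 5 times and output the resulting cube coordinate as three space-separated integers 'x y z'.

Answer: 9 -17 8

Derivation:
Start: (-8, -9, 17)
Step 1: (-8, -9, 17) -> (-(17), -(-8), -(-9)) = (-17, 8, 9)
Step 2: (-17, 8, 9) -> (-(9), -(-17), -(8)) = (-9, 17, -8)
Step 3: (-9, 17, -8) -> (-(-8), -(-9), -(17)) = (8, 9, -17)
Step 4: (8, 9, -17) -> (-(-17), -(8), -(9)) = (17, -8, -9)
Step 5: (17, -8, -9) -> (-(-9), -(17), -(-8)) = (9, -17, 8)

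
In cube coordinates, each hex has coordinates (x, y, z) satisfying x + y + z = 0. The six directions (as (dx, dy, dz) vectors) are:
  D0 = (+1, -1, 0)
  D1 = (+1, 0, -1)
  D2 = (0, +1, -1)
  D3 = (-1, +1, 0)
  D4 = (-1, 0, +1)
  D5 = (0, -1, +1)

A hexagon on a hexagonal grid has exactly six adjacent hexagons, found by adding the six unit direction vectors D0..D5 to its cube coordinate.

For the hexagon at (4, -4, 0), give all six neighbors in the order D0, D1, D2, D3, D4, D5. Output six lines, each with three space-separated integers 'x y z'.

Answer: 5 -5 0
5 -4 -1
4 -3 -1
3 -3 0
3 -4 1
4 -5 1

Derivation:
Center: (4, -4, 0). Add each direction:
  D0: (4, -4, 0) + (1, -1, 0) = (5, -5, 0)
  D1: (4, -4, 0) + (1, 0, -1) = (5, -4, -1)
  D2: (4, -4, 0) + (0, 1, -1) = (4, -3, -1)
  D3: (4, -4, 0) + (-1, 1, 0) = (3, -3, 0)
  D4: (4, -4, 0) + (-1, 0, 1) = (3, -4, 1)
  D5: (4, -4, 0) + (0, -1, 1) = (4, -5, 1)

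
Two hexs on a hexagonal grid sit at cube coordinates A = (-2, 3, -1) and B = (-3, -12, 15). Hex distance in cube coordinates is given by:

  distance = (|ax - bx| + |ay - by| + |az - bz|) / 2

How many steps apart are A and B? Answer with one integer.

|ax - bx| = |-2 - (-3)| = 1
|ay - by| = |3 - (-12)| = 15
|az - bz| = |-1 - 15| = 16
distance = (1 + 15 + 16) / 2 = 32 / 2 = 16

Answer: 16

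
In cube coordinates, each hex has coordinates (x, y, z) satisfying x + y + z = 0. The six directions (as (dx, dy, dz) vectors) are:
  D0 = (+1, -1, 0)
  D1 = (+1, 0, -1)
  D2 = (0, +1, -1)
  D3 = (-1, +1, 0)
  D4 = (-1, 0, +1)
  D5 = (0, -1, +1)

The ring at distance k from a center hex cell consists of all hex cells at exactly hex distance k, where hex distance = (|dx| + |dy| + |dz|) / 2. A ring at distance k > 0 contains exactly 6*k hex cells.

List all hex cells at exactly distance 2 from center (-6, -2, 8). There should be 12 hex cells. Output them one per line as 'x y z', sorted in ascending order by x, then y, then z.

Walk ring at distance 2 from (-6, -2, 8):
Start at center + D4*2 = (-8, -2, 10)
  hex 0: (-8, -2, 10)
  hex 1: (-7, -3, 10)
  hex 2: (-6, -4, 10)
  hex 3: (-5, -4, 9)
  hex 4: (-4, -4, 8)
  hex 5: (-4, -3, 7)
  hex 6: (-4, -2, 6)
  hex 7: (-5, -1, 6)
  hex 8: (-6, 0, 6)
  hex 9: (-7, 0, 7)
  hex 10: (-8, 0, 8)
  hex 11: (-8, -1, 9)
Sorted: 12 hexes.

Answer: -8 -2 10
-8 -1 9
-8 0 8
-7 -3 10
-7 0 7
-6 -4 10
-6 0 6
-5 -4 9
-5 -1 6
-4 -4 8
-4 -3 7
-4 -2 6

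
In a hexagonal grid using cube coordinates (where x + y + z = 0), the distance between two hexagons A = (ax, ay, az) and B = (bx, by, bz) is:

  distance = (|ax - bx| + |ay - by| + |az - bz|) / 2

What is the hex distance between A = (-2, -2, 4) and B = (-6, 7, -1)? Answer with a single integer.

Answer: 9

Derivation:
|ax - bx| = |-2 - (-6)| = 4
|ay - by| = |-2 - 7| = 9
|az - bz| = |4 - (-1)| = 5
distance = (4 + 9 + 5) / 2 = 18 / 2 = 9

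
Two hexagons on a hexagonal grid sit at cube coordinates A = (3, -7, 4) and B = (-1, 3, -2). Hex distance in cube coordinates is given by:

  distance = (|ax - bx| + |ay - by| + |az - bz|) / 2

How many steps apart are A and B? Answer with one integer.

|ax - bx| = |3 - (-1)| = 4
|ay - by| = |-7 - 3| = 10
|az - bz| = |4 - (-2)| = 6
distance = (4 + 10 + 6) / 2 = 20 / 2 = 10

Answer: 10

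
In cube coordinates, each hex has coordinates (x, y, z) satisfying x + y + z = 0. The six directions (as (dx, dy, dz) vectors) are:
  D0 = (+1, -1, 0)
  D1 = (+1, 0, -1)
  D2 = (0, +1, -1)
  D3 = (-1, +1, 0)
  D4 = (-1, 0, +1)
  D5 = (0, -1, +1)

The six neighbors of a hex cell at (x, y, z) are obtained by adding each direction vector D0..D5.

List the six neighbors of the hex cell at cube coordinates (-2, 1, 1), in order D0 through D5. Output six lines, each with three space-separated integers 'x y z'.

Answer: -1 0 1
-1 1 0
-2 2 0
-3 2 1
-3 1 2
-2 0 2

Derivation:
Center: (-2, 1, 1). Add each direction:
  D0: (-2, 1, 1) + (1, -1, 0) = (-1, 0, 1)
  D1: (-2, 1, 1) + (1, 0, -1) = (-1, 1, 0)
  D2: (-2, 1, 1) + (0, 1, -1) = (-2, 2, 0)
  D3: (-2, 1, 1) + (-1, 1, 0) = (-3, 2, 1)
  D4: (-2, 1, 1) + (-1, 0, 1) = (-3, 1, 2)
  D5: (-2, 1, 1) + (0, -1, 1) = (-2, 0, 2)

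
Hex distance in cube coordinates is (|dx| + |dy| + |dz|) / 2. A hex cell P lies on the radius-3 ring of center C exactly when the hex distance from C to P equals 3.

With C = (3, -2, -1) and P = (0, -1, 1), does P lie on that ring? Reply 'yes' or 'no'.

|px - cx| = |0 - 3| = 3
|py - cy| = |-1 - (-2)| = 1
|pz - cz| = |1 - (-1)| = 2
distance = (3+1+2)/2 = 6/2 = 3
radius = 3; distance == radius -> yes

Answer: yes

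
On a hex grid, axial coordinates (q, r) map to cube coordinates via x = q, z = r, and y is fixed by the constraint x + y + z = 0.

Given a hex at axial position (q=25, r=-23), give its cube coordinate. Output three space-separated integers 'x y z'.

Answer: 25 -2 -23

Derivation:
x = q = 25
z = r = -23
y = -x - z = -(25) - (-23) = -2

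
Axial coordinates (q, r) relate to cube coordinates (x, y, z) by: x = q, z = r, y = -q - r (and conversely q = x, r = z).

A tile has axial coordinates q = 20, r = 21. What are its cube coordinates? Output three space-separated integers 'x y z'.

Answer: 20 -41 21

Derivation:
x = q = 20
z = r = 21
y = -x - z = -(20) - (21) = -41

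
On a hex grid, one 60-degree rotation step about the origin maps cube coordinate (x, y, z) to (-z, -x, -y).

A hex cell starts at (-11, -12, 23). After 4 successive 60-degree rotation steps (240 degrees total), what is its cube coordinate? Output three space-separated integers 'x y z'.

Answer: 23 -11 -12

Derivation:
Start: (-11, -12, 23)
Step 1: (-11, -12, 23) -> (-(23), -(-11), -(-12)) = (-23, 11, 12)
Step 2: (-23, 11, 12) -> (-(12), -(-23), -(11)) = (-12, 23, -11)
Step 3: (-12, 23, -11) -> (-(-11), -(-12), -(23)) = (11, 12, -23)
Step 4: (11, 12, -23) -> (-(-23), -(11), -(12)) = (23, -11, -12)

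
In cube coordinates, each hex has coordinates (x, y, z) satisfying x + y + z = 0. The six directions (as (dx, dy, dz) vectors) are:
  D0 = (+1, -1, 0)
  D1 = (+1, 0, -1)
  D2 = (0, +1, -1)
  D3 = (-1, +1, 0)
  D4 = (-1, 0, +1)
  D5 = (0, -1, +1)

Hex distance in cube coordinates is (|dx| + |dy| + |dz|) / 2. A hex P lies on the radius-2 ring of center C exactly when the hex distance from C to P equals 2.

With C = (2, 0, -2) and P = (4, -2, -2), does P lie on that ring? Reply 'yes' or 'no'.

Answer: yes

Derivation:
|px - cx| = |4 - 2| = 2
|py - cy| = |-2 - 0| = 2
|pz - cz| = |-2 - (-2)| = 0
distance = (2+2+0)/2 = 4/2 = 2
radius = 2; distance == radius -> yes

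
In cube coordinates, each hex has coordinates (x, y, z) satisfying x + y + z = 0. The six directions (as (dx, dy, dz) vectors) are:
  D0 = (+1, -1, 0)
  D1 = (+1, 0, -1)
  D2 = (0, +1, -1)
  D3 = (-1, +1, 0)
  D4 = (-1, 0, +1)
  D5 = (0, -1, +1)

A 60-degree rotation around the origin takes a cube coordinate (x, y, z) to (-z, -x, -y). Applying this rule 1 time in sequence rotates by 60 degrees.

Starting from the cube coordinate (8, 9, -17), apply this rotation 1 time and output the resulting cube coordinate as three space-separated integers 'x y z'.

Start: (8, 9, -17)
Step 1: (8, 9, -17) -> (-(-17), -(8), -(9)) = (17, -8, -9)

Answer: 17 -8 -9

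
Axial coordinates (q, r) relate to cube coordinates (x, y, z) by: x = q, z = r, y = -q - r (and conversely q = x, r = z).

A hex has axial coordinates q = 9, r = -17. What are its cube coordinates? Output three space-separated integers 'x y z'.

x = q = 9
z = r = -17
y = -x - z = -(9) - (-17) = 8

Answer: 9 8 -17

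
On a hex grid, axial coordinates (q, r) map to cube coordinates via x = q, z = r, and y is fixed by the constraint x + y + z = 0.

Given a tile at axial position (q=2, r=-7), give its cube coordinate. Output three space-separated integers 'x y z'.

x = q = 2
z = r = -7
y = -x - z = -(2) - (-7) = 5

Answer: 2 5 -7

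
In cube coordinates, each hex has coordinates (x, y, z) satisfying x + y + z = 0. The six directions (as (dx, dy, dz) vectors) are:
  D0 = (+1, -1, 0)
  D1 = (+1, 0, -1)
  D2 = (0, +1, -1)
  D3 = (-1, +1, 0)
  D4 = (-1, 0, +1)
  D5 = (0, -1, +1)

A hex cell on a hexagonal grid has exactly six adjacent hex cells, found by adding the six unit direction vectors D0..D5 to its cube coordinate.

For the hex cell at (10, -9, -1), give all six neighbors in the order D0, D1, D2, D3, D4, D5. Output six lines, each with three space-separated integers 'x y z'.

Answer: 11 -10 -1
11 -9 -2
10 -8 -2
9 -8 -1
9 -9 0
10 -10 0

Derivation:
Center: (10, -9, -1). Add each direction:
  D0: (10, -9, -1) + (1, -1, 0) = (11, -10, -1)
  D1: (10, -9, -1) + (1, 0, -1) = (11, -9, -2)
  D2: (10, -9, -1) + (0, 1, -1) = (10, -8, -2)
  D3: (10, -9, -1) + (-1, 1, 0) = (9, -8, -1)
  D4: (10, -9, -1) + (-1, 0, 1) = (9, -9, 0)
  D5: (10, -9, -1) + (0, -1, 1) = (10, -10, 0)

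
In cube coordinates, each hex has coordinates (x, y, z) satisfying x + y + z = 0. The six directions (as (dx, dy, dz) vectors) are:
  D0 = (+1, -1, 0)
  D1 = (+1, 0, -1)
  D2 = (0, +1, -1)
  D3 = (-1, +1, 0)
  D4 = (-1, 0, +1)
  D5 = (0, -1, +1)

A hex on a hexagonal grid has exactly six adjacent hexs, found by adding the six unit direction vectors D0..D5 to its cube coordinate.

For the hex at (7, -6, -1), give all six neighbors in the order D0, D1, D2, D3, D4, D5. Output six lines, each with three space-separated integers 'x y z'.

Center: (7, -6, -1). Add each direction:
  D0: (7, -6, -1) + (1, -1, 0) = (8, -7, -1)
  D1: (7, -6, -1) + (1, 0, -1) = (8, -6, -2)
  D2: (7, -6, -1) + (0, 1, -1) = (7, -5, -2)
  D3: (7, -6, -1) + (-1, 1, 0) = (6, -5, -1)
  D4: (7, -6, -1) + (-1, 0, 1) = (6, -6, 0)
  D5: (7, -6, -1) + (0, -1, 1) = (7, -7, 0)

Answer: 8 -7 -1
8 -6 -2
7 -5 -2
6 -5 -1
6 -6 0
7 -7 0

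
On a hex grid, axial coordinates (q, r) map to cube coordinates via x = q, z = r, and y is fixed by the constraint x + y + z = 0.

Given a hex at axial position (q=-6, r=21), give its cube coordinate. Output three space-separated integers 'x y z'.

Answer: -6 -15 21

Derivation:
x = q = -6
z = r = 21
y = -x - z = -(-6) - (21) = -15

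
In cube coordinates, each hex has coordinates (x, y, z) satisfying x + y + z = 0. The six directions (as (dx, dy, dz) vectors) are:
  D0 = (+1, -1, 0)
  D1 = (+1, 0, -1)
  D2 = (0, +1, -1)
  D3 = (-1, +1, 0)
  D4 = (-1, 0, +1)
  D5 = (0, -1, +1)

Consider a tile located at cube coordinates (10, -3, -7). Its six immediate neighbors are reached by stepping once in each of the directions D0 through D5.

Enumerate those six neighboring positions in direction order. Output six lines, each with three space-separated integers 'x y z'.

Answer: 11 -4 -7
11 -3 -8
10 -2 -8
9 -2 -7
9 -3 -6
10 -4 -6

Derivation:
Center: (10, -3, -7). Add each direction:
  D0: (10, -3, -7) + (1, -1, 0) = (11, -4, -7)
  D1: (10, -3, -7) + (1, 0, -1) = (11, -3, -8)
  D2: (10, -3, -7) + (0, 1, -1) = (10, -2, -8)
  D3: (10, -3, -7) + (-1, 1, 0) = (9, -2, -7)
  D4: (10, -3, -7) + (-1, 0, 1) = (9, -3, -6)
  D5: (10, -3, -7) + (0, -1, 1) = (10, -4, -6)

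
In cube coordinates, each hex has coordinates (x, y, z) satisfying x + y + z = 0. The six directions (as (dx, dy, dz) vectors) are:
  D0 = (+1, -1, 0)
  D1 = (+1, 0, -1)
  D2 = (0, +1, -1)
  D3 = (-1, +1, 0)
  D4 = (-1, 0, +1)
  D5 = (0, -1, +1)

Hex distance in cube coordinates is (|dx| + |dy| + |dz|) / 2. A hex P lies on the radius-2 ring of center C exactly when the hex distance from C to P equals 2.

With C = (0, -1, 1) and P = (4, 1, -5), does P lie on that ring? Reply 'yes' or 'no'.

Answer: no

Derivation:
|px - cx| = |4 - 0| = 4
|py - cy| = |1 - (-1)| = 2
|pz - cz| = |-5 - 1| = 6
distance = (4+2+6)/2 = 12/2 = 6
radius = 2; distance != radius -> no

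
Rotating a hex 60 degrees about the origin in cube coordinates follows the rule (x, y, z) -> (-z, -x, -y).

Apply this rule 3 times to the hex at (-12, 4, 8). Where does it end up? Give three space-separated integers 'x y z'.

Start: (-12, 4, 8)
Step 1: (-12, 4, 8) -> (-(8), -(-12), -(4)) = (-8, 12, -4)
Step 2: (-8, 12, -4) -> (-(-4), -(-8), -(12)) = (4, 8, -12)
Step 3: (4, 8, -12) -> (-(-12), -(4), -(8)) = (12, -4, -8)

Answer: 12 -4 -8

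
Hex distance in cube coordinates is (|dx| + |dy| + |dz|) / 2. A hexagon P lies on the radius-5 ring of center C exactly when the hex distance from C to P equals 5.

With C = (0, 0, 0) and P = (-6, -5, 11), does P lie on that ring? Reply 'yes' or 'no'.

|px - cx| = |-6 - 0| = 6
|py - cy| = |-5 - 0| = 5
|pz - cz| = |11 - 0| = 11
distance = (6+5+11)/2 = 22/2 = 11
radius = 5; distance != radius -> no

Answer: no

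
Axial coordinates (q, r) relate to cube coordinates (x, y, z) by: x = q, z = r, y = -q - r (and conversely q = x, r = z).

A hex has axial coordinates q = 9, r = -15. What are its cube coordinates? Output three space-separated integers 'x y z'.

Answer: 9 6 -15

Derivation:
x = q = 9
z = r = -15
y = -x - z = -(9) - (-15) = 6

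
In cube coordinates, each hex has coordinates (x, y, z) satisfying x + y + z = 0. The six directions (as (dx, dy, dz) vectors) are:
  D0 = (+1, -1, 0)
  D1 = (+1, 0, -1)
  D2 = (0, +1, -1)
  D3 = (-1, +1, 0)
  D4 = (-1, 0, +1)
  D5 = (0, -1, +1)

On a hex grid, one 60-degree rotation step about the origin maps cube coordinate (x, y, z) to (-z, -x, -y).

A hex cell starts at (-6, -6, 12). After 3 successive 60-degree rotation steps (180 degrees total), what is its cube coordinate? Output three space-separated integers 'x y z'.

Start: (-6, -6, 12)
Step 1: (-6, -6, 12) -> (-(12), -(-6), -(-6)) = (-12, 6, 6)
Step 2: (-12, 6, 6) -> (-(6), -(-12), -(6)) = (-6, 12, -6)
Step 3: (-6, 12, -6) -> (-(-6), -(-6), -(12)) = (6, 6, -12)

Answer: 6 6 -12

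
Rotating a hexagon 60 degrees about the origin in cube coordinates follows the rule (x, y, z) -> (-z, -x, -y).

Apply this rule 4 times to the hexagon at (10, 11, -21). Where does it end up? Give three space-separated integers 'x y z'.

Start: (10, 11, -21)
Step 1: (10, 11, -21) -> (-(-21), -(10), -(11)) = (21, -10, -11)
Step 2: (21, -10, -11) -> (-(-11), -(21), -(-10)) = (11, -21, 10)
Step 3: (11, -21, 10) -> (-(10), -(11), -(-21)) = (-10, -11, 21)
Step 4: (-10, -11, 21) -> (-(21), -(-10), -(-11)) = (-21, 10, 11)

Answer: -21 10 11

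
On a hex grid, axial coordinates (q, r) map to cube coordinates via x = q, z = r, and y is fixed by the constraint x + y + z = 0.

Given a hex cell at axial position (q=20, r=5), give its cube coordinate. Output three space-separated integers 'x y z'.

x = q = 20
z = r = 5
y = -x - z = -(20) - (5) = -25

Answer: 20 -25 5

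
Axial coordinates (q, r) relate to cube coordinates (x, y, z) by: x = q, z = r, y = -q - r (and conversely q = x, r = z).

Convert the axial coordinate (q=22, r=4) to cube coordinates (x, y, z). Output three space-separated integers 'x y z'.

x = q = 22
z = r = 4
y = -x - z = -(22) - (4) = -26

Answer: 22 -26 4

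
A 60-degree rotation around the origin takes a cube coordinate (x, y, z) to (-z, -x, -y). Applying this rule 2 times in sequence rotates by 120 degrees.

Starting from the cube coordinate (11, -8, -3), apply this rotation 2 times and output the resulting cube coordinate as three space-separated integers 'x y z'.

Answer: -8 -3 11

Derivation:
Start: (11, -8, -3)
Step 1: (11, -8, -3) -> (-(-3), -(11), -(-8)) = (3, -11, 8)
Step 2: (3, -11, 8) -> (-(8), -(3), -(-11)) = (-8, -3, 11)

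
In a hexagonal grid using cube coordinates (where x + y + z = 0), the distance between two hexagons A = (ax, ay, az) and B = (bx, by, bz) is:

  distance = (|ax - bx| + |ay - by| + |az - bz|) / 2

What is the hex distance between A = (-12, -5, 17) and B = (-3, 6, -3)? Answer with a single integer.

|ax - bx| = |-12 - (-3)| = 9
|ay - by| = |-5 - 6| = 11
|az - bz| = |17 - (-3)| = 20
distance = (9 + 11 + 20) / 2 = 40 / 2 = 20

Answer: 20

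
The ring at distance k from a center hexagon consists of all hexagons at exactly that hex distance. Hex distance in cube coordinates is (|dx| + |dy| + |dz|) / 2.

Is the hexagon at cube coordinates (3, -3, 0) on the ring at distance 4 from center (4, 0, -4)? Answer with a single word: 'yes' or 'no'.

|px - cx| = |3 - 4| = 1
|py - cy| = |-3 - 0| = 3
|pz - cz| = |0 - (-4)| = 4
distance = (1+3+4)/2 = 8/2 = 4
radius = 4; distance == radius -> yes

Answer: yes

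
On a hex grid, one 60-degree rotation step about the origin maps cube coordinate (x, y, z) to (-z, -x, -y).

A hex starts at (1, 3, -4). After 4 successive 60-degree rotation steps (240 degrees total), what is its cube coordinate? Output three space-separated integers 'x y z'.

Start: (1, 3, -4)
Step 1: (1, 3, -4) -> (-(-4), -(1), -(3)) = (4, -1, -3)
Step 2: (4, -1, -3) -> (-(-3), -(4), -(-1)) = (3, -4, 1)
Step 3: (3, -4, 1) -> (-(1), -(3), -(-4)) = (-1, -3, 4)
Step 4: (-1, -3, 4) -> (-(4), -(-1), -(-3)) = (-4, 1, 3)

Answer: -4 1 3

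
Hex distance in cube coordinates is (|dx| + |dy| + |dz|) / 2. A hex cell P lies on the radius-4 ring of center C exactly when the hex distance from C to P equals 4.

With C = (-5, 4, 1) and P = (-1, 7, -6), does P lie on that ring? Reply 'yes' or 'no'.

Answer: no

Derivation:
|px - cx| = |-1 - (-5)| = 4
|py - cy| = |7 - 4| = 3
|pz - cz| = |-6 - 1| = 7
distance = (4+3+7)/2 = 14/2 = 7
radius = 4; distance != radius -> no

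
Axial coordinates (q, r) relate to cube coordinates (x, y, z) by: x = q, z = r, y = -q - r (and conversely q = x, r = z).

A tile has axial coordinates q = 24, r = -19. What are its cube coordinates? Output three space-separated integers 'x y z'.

Answer: 24 -5 -19

Derivation:
x = q = 24
z = r = -19
y = -x - z = -(24) - (-19) = -5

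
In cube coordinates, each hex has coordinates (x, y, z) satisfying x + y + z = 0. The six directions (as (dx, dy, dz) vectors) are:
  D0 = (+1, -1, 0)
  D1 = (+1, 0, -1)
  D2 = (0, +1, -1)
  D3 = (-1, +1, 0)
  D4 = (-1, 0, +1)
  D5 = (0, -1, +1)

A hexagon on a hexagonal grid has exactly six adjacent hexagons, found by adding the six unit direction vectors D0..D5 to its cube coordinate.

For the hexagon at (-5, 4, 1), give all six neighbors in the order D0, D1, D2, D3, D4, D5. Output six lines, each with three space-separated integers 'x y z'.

Answer: -4 3 1
-4 4 0
-5 5 0
-6 5 1
-6 4 2
-5 3 2

Derivation:
Center: (-5, 4, 1). Add each direction:
  D0: (-5, 4, 1) + (1, -1, 0) = (-4, 3, 1)
  D1: (-5, 4, 1) + (1, 0, -1) = (-4, 4, 0)
  D2: (-5, 4, 1) + (0, 1, -1) = (-5, 5, 0)
  D3: (-5, 4, 1) + (-1, 1, 0) = (-6, 5, 1)
  D4: (-5, 4, 1) + (-1, 0, 1) = (-6, 4, 2)
  D5: (-5, 4, 1) + (0, -1, 1) = (-5, 3, 2)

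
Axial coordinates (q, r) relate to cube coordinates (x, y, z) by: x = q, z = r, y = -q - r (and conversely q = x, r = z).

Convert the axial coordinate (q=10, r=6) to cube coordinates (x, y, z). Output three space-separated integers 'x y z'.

Answer: 10 -16 6

Derivation:
x = q = 10
z = r = 6
y = -x - z = -(10) - (6) = -16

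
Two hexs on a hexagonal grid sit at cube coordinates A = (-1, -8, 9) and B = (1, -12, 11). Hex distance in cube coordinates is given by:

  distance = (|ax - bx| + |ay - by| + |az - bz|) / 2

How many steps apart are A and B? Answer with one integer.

|ax - bx| = |-1 - 1| = 2
|ay - by| = |-8 - (-12)| = 4
|az - bz| = |9 - 11| = 2
distance = (2 + 4 + 2) / 2 = 8 / 2 = 4

Answer: 4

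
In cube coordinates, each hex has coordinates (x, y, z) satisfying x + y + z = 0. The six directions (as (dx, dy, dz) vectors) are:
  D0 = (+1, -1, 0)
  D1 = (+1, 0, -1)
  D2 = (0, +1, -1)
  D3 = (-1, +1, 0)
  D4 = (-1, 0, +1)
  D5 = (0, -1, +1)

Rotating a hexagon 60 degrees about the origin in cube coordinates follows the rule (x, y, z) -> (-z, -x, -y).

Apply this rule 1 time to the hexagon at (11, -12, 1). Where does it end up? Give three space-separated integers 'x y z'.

Answer: -1 -11 12

Derivation:
Start: (11, -12, 1)
Step 1: (11, -12, 1) -> (-(1), -(11), -(-12)) = (-1, -11, 12)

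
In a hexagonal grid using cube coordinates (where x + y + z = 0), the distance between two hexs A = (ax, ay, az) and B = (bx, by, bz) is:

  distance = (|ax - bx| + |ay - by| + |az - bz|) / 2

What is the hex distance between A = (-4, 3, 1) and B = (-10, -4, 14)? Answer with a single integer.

Answer: 13

Derivation:
|ax - bx| = |-4 - (-10)| = 6
|ay - by| = |3 - (-4)| = 7
|az - bz| = |1 - 14| = 13
distance = (6 + 7 + 13) / 2 = 26 / 2 = 13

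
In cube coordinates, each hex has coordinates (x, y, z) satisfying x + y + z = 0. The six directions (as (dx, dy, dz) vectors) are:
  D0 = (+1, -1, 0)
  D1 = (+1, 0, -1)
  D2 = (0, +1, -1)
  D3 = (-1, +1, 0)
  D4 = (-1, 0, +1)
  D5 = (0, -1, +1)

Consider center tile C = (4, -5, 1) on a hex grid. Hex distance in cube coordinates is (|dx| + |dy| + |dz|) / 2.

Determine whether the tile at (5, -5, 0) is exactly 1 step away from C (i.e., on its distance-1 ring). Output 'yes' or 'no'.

Answer: yes

Derivation:
|px - cx| = |5 - 4| = 1
|py - cy| = |-5 - (-5)| = 0
|pz - cz| = |0 - 1| = 1
distance = (1+0+1)/2 = 2/2 = 1
radius = 1; distance == radius -> yes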